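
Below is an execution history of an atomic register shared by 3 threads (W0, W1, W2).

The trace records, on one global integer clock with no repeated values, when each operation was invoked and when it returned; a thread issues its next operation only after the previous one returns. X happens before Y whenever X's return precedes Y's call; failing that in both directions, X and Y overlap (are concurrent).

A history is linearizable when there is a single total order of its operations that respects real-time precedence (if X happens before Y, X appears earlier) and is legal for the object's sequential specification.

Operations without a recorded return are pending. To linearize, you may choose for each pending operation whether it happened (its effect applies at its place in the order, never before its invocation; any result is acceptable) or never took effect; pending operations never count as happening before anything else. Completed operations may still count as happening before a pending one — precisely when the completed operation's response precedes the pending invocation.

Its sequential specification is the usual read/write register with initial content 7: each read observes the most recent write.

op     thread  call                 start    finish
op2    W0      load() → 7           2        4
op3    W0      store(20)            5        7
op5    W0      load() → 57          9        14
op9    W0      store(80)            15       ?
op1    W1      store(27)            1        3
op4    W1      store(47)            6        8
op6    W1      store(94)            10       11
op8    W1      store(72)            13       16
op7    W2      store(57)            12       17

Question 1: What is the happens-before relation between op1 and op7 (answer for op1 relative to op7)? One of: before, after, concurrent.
Answer: before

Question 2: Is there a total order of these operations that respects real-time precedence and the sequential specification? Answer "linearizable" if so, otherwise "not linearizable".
linearizable

one valid linearization: op2, op1, op3, op4, op6, op7, op5, op8
after step 1 (op2 load() → 7): value 7
after step 2 (op1 store(27)): value 27
after step 3 (op3 store(20)): value 20
after step 4 (op4 store(47)): value 47
after step 5 (op6 store(94)): value 94
after step 6 (op7 store(57)): value 57
after step 7 (op5 load() → 57): value 57
after step 8 (op8 store(72)): value 72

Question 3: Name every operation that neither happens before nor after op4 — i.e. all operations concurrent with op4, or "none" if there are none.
Answer: op3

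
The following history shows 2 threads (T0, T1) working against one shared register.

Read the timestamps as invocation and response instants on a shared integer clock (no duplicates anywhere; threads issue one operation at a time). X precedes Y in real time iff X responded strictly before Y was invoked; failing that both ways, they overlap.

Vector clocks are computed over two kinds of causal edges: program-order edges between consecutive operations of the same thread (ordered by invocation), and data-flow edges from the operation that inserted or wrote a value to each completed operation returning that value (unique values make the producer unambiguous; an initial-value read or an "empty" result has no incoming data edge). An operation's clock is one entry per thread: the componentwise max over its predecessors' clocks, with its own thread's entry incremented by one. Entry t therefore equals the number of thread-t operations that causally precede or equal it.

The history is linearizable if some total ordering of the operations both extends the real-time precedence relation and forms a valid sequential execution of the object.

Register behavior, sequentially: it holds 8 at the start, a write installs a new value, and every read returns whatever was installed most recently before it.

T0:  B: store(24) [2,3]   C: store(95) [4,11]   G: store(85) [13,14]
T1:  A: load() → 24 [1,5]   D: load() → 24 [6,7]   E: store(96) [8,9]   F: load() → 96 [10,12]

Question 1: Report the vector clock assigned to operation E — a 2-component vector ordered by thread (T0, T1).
Answer: (1, 3)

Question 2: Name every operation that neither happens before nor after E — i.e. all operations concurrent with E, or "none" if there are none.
Answer: C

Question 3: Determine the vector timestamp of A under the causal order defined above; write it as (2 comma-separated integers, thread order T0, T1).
Answer: (1, 1)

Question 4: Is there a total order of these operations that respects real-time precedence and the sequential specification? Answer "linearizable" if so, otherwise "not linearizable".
one valid linearization: B, A, D, C, E, F, G
after step 1 (B store(24)): value 24
after step 2 (A load() → 24): value 24
after step 3 (D load() → 24): value 24
after step 4 (C store(95)): value 95
after step 5 (E store(96)): value 96
after step 6 (F load() → 96): value 96
after step 7 (G store(85)): value 85

linearizable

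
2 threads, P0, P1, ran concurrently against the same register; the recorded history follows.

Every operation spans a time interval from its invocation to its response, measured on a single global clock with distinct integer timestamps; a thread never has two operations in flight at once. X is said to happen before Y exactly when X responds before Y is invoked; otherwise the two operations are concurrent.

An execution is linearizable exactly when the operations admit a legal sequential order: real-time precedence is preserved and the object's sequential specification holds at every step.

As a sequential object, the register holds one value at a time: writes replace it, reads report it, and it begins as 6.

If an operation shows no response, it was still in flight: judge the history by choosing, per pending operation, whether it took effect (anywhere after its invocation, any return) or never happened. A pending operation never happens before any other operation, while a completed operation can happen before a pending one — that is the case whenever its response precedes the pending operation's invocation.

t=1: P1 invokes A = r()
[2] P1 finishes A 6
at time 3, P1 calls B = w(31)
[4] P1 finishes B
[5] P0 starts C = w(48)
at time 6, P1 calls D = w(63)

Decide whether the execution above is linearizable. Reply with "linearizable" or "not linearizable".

witness order: A, B
step 1: A r() → 6 — value 6
step 2: B w(31) — value 31

linearizable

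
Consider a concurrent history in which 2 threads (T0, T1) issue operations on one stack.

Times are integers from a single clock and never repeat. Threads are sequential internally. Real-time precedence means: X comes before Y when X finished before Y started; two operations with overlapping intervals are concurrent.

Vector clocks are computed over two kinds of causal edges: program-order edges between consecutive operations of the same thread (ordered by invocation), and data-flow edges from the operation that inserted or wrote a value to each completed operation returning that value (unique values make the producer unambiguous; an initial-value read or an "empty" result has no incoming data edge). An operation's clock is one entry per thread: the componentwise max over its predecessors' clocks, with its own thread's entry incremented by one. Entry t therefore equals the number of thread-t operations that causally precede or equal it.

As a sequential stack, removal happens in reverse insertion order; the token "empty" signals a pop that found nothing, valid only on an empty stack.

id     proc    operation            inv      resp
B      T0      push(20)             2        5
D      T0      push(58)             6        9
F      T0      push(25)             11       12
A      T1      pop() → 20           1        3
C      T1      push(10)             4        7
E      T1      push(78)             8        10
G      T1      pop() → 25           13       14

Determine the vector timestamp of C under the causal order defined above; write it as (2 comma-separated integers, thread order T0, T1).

(1, 2)

invoked at 2, B has no predecessors; its own T0 bump gives (1, 0)
merge at A (invoked 1): VC(B)=(1, 0), own-thread bump on T1 → (1, 1)
merge at D (invoked 6): VC(B)=(1, 0), own-thread bump on T0 → (2, 0)
merge at C (invoked 4): VC(A)=(1, 1), own-thread bump on T1 → (1, 2)
merge at F (invoked 11): VC(D)=(2, 0), own-thread bump on T0 → (3, 0)
merge at E (invoked 8): VC(C)=(1, 2), own-thread bump on T1 → (1, 3)
merge at G (invoked 13): VC(E)=(1, 3), VC(F)=(3, 0), own-thread bump on T1 → (3, 4)
target: VC(C) = (1, 2)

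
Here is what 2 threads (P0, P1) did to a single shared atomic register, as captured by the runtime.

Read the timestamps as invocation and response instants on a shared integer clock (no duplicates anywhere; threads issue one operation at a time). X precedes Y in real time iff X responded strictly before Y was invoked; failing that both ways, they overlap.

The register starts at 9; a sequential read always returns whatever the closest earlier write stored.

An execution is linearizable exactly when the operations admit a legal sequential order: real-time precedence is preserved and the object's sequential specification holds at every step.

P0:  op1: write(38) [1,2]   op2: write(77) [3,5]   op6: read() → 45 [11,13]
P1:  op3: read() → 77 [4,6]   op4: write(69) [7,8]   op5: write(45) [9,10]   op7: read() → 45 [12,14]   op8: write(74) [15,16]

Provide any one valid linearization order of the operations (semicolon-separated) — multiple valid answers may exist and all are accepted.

step 1: op1 write(38) — value 38
step 2: op2 write(77) — value 77
step 3: op3 read() → 77 — value 77
step 4: op4 write(69) — value 69
step 5: op5 write(45) — value 45
step 6: op6 read() → 45 — value 45
step 7: op7 read() → 45 — value 45
step 8: op8 write(74) — value 74

op1; op2; op3; op4; op5; op6; op7; op8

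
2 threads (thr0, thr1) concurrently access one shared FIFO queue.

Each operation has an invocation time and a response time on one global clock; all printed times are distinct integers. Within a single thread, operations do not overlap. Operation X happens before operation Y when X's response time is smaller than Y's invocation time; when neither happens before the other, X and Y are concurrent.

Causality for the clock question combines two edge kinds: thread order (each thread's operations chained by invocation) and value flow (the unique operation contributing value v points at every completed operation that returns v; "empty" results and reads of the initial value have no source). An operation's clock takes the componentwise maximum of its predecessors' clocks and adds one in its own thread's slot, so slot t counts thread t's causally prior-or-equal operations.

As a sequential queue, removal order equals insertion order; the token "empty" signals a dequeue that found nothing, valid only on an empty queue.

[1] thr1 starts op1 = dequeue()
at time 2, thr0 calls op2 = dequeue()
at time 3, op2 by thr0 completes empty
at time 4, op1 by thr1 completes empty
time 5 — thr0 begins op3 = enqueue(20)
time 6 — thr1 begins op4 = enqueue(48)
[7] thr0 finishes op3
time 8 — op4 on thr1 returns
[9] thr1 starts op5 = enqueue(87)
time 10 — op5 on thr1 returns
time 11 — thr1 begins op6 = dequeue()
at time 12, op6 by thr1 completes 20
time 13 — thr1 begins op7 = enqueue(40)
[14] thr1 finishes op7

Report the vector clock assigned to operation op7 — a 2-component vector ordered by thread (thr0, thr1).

invoked at 1, op1 has no predecessors; its own thr1 bump gives (0, 1)
invoked at 2, op2 has no predecessors; its own thr0 bump gives (1, 0)
op4 (invocation 6): componentwise max over VC(op1)=(0, 1), +1 at thr1, giving (0, 2)
op3 (invocation 5): componentwise max over VC(op2)=(1, 0), +1 at thr0, giving (2, 0)
op5 (invocation 9): componentwise max over VC(op4)=(0, 2), +1 at thr1, giving (0, 3)
op6 (invocation 11): componentwise max over VC(op3)=(2, 0), VC(op5)=(0, 3), +1 at thr1, giving (2, 4)
op7 (invocation 13): componentwise max over VC(op6)=(2, 4), +1 at thr1, giving (2, 5)
target: VC(op7) = (2, 5)

(2, 5)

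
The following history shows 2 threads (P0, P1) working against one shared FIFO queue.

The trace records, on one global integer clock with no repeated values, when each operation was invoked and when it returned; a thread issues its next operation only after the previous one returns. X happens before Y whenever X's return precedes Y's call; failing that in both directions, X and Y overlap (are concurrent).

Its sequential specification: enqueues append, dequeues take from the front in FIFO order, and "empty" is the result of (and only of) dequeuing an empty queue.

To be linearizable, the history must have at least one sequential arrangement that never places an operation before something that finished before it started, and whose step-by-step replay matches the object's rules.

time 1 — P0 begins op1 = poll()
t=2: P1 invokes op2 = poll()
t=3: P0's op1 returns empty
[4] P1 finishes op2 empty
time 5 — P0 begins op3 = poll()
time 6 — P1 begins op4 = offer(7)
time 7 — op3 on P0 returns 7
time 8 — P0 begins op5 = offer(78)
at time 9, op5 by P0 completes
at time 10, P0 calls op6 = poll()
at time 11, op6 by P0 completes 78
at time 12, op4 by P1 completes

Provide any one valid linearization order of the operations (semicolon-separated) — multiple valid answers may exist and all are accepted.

op1; op2; op4; op3; op5; op6

step 1: op1 poll() → empty — queue <>
step 2: op2 poll() → empty — queue <>
step 3: op4 offer(7) — queue <7>
step 4: op3 poll() → 7 — queue <>
step 5: op5 offer(78) — queue <78>
step 6: op6 poll() → 78 — queue <>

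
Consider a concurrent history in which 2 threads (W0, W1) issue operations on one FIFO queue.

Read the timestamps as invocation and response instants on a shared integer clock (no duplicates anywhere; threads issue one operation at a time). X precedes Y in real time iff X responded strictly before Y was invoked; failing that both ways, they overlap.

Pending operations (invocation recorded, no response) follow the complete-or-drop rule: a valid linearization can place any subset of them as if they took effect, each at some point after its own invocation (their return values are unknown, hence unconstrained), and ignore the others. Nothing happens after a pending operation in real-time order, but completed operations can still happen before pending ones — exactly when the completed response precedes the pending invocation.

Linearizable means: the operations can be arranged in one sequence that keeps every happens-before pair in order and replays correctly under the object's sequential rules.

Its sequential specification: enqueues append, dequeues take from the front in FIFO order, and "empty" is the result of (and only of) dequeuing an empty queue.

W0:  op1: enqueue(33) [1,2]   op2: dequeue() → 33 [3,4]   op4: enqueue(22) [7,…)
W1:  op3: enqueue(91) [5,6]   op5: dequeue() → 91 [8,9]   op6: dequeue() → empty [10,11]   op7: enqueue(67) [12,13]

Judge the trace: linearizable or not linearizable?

a witness: op1, op2, op3, op5, op6, op4, op7
after step 1 (op1 enqueue(33)): queue <33>
after step 2 (op2 dequeue() → 33): queue <>
after step 3 (op3 enqueue(91)): queue <91>
after step 4 (op5 dequeue() → 91): queue <>
after step 5 (op6 dequeue() → empty): queue <>
after step 6 (op4 enqueue(22) (pending, included)): queue <22>
after step 7 (op7 enqueue(67)): queue <22,67>

linearizable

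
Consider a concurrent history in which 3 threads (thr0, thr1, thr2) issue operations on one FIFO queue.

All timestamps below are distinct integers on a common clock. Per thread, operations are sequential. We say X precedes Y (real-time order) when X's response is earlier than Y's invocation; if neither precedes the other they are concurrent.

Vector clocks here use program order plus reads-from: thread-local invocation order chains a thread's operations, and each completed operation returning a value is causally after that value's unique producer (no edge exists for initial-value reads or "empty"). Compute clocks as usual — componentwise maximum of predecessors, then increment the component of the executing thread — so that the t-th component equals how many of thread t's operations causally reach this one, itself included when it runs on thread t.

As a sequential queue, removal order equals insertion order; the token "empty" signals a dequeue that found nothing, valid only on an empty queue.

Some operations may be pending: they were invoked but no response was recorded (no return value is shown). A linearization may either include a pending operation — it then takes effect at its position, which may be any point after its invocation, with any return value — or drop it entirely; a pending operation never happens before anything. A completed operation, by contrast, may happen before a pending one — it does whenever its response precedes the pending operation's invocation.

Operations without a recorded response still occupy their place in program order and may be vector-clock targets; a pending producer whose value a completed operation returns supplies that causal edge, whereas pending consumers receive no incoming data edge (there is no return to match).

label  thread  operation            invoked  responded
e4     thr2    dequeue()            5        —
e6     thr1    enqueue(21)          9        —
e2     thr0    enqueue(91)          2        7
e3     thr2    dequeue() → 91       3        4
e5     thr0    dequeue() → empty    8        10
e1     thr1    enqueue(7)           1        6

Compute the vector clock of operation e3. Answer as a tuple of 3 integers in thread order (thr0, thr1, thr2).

invoked at 1, e1 has no predecessors; its own thr1 bump gives (0, 1, 0)
invoked at 2, e2 has no predecessors; its own thr0 bump gives (1, 0, 0)
invoked at 9, e6 merges VC(e1)=(0, 1, 0) and bumps thr1's slot → (0, 2, 0)
invoked at 3, e3 merges VC(e2)=(1, 0, 0) and bumps thr2's slot → (1, 0, 1)
invoked at 8, e5 merges VC(e2)=(1, 0, 0) and bumps thr0's slot → (2, 0, 0)
invoked at 5, e4 merges VC(e3)=(1, 0, 1) and bumps thr2's slot → (1, 0, 2)
target: VC(e3) = (1, 0, 1)

(1, 0, 1)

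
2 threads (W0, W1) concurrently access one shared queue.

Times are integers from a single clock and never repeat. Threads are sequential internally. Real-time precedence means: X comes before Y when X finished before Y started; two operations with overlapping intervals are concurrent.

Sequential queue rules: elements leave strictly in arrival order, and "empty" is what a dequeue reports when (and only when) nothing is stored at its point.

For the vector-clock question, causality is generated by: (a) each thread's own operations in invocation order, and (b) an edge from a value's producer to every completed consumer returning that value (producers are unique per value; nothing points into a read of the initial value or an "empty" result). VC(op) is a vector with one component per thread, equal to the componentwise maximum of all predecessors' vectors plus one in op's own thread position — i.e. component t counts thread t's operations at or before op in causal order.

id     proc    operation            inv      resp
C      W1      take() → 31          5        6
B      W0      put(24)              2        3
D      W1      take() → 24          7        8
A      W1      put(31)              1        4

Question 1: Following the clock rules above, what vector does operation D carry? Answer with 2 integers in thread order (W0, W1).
Answer: (1, 3)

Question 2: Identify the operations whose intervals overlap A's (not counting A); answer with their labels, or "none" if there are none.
Answer: B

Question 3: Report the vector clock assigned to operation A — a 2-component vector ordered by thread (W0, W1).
Answer: (0, 1)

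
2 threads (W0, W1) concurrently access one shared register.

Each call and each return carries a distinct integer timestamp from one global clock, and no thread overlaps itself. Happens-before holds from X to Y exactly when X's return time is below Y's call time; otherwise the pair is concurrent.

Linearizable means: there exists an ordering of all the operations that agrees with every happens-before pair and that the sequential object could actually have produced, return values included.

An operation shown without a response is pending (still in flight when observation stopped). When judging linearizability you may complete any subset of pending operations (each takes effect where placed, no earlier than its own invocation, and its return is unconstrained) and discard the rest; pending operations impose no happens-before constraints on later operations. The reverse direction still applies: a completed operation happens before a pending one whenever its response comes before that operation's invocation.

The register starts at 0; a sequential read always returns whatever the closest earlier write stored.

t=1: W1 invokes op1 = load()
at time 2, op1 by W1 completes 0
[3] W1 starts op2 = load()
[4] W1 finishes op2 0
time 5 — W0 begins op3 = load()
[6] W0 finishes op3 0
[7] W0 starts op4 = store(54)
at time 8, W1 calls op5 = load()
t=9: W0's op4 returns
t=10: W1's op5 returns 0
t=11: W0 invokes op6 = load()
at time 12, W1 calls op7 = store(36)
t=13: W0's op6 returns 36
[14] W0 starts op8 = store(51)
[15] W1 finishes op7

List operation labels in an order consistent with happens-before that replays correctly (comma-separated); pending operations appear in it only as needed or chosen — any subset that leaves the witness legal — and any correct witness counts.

op1, op2, op3, op5, op4, op7, op6

step 1: op1 load() → 0 — value 0
step 2: op2 load() → 0 — value 0
step 3: op3 load() → 0 — value 0
step 4: op5 load() → 0 — value 0
step 5: op4 store(54) — value 54
step 6: op7 store(36) — value 36
step 7: op6 load() → 36 — value 36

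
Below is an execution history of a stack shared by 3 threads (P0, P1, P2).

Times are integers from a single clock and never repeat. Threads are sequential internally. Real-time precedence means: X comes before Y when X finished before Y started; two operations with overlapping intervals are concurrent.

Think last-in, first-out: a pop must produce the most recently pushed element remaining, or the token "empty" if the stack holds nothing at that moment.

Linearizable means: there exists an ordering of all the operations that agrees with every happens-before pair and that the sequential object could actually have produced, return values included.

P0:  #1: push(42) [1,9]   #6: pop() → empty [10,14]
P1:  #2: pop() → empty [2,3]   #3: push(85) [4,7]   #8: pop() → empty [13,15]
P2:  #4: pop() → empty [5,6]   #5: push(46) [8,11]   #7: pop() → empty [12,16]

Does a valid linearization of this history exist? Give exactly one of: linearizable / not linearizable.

already the first 14 events (up to #6's response at time 14) admit no linearization; the first 13 still do
every one of the 18 real-time-consistent orders over 6 completed stack ops fails the sequential spec
every completion of the 2 pending operations (#7, #8) was checked; none linearizes
take #1, #2, #3, #4, #5, #6 (pending dropped): step 2 already fails, because #2 pop() → empty cannot occur there
take #1, #2, #3, #4, #6, #5 (pending dropped): step 2 already fails, because #2 pop() → empty cannot occur there

not linearizable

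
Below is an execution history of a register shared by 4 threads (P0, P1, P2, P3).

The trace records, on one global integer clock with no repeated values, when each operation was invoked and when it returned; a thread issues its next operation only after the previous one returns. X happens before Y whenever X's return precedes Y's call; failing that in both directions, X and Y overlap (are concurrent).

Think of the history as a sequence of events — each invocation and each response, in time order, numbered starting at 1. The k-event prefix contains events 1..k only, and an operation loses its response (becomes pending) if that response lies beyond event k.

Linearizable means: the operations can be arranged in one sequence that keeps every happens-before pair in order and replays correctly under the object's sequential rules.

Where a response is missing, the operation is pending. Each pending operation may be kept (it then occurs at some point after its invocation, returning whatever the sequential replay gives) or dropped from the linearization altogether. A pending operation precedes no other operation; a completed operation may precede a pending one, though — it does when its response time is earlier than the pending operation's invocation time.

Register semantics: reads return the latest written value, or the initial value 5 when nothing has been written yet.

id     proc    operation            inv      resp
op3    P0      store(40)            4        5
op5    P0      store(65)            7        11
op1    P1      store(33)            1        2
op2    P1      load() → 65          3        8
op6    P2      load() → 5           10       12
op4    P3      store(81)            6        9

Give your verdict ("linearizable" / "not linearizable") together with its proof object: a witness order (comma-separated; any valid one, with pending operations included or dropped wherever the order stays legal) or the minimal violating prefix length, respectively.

prefix check: 1..11 passes, 1..12 fails once op6's time-12 response joins
all 11 real-time-respecting orders fail — 6 completed register operations, no legal replay
e.g. op1, op2, op3, op4, op5, op6: illegal at step 2, since op2 load() → 65 cannot apply there
e.g. op1, op2, op3, op4, op6, op5: illegal at step 2, since op2 load() → 65 cannot apply there

not linearizable — minimal violating prefix: 12 events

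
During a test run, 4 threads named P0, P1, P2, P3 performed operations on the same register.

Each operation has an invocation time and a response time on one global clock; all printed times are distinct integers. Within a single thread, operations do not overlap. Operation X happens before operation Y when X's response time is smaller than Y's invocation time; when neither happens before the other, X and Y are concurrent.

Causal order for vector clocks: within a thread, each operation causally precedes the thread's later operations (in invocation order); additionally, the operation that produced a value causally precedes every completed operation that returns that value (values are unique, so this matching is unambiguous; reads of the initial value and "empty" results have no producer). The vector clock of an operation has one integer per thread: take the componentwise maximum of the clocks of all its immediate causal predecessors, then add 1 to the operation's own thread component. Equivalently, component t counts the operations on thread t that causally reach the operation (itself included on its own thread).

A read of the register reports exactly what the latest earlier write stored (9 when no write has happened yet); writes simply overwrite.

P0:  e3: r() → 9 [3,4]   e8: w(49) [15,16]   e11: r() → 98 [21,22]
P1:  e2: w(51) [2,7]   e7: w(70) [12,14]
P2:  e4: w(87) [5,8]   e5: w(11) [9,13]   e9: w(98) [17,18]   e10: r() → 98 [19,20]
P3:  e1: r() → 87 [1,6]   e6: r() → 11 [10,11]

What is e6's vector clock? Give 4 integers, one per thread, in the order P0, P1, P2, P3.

(0, 0, 2, 2)

VC(e4, invoked at 5): no causal predecessors; +1 on P2 → (0, 0, 1, 0)
VC(e2, invoked at 2): no causal predecessors; +1 on P1 → (0, 1, 0, 0)
VC(e3, invoked at 3): no causal predecessors; +1 on P0 → (1, 0, 0, 0)
from VC(e4)=(0, 0, 1, 0), e1 (invoked 1) maxes components and bumps P3 → (0, 0, 1, 1)
from VC(e4)=(0, 0, 1, 0), e5 (invoked 9) maxes components and bumps P2 → (0, 0, 2, 0)
from VC(e2)=(0, 1, 0, 0), e7 (invoked 12) maxes components and bumps P1 → (0, 2, 0, 0)
from VC(e3)=(1, 0, 0, 0), e8 (invoked 15) maxes components and bumps P0 → (2, 0, 0, 0)
from VC(e5)=(0, 0, 2, 0), e9 (invoked 17) maxes components and bumps P2 → (0, 0, 3, 0)
from VC(e1)=(0, 0, 1, 1), VC(e5)=(0, 0, 2, 0), e6 (invoked 10) maxes components and bumps P3 → (0, 0, 2, 2)
from VC(e9)=(0, 0, 3, 0), e10 (invoked 19) maxes components and bumps P2 → (0, 0, 4, 0)
from VC(e8)=(2, 0, 0, 0), VC(e9)=(0, 0, 3, 0), e11 (invoked 21) maxes components and bumps P0 → (3, 0, 3, 0)
target: VC(e6) = (0, 0, 2, 2)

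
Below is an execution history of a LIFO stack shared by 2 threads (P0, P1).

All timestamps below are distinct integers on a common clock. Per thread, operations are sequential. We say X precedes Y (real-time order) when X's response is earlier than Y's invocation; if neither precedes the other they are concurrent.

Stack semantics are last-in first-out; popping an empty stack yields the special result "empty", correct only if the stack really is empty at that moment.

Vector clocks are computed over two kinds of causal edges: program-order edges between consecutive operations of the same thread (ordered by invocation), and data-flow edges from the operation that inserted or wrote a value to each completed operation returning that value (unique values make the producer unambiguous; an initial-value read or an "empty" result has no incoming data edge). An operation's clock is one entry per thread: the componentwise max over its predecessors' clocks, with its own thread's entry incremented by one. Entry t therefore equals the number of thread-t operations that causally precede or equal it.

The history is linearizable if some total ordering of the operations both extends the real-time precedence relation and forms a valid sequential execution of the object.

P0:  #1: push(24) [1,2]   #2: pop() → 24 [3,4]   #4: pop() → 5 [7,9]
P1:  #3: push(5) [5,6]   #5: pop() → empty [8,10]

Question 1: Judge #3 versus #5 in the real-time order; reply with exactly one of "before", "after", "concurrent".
Answer: before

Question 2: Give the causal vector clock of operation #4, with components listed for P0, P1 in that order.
Answer: (3, 1)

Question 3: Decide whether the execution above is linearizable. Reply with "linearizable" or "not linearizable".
a witness: #1, #2, #3, #4, #5
step 1: #1 push(24) — stack <24>
step 2: #2 pop() → 24 — stack <>
step 3: #3 push(5) — stack <5>
step 4: #4 pop() → 5 — stack <>
step 5: #5 pop() → empty — stack <>

linearizable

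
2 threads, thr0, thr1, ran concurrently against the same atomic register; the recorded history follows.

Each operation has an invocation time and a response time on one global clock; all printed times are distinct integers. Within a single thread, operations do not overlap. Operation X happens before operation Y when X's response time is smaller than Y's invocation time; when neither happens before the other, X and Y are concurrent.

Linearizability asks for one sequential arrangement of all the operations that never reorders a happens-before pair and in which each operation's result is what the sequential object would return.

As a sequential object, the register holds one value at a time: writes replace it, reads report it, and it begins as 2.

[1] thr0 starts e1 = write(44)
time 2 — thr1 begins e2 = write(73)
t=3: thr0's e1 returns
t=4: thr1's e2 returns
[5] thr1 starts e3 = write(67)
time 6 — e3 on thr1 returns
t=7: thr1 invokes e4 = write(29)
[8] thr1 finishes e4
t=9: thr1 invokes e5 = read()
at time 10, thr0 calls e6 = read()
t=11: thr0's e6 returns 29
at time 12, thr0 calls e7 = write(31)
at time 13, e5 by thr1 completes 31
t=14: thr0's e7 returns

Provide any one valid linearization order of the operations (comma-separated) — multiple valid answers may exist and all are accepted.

e1, e2, e3, e4, e6, e7, e5

1. e1 write(44), leaving value 44
2. e2 write(73), leaving value 73
3. e3 write(67), leaving value 67
4. e4 write(29), leaving value 29
5. e6 read() → 29, leaving value 29
6. e7 write(31), leaving value 31
7. e5 read() → 31, leaving value 31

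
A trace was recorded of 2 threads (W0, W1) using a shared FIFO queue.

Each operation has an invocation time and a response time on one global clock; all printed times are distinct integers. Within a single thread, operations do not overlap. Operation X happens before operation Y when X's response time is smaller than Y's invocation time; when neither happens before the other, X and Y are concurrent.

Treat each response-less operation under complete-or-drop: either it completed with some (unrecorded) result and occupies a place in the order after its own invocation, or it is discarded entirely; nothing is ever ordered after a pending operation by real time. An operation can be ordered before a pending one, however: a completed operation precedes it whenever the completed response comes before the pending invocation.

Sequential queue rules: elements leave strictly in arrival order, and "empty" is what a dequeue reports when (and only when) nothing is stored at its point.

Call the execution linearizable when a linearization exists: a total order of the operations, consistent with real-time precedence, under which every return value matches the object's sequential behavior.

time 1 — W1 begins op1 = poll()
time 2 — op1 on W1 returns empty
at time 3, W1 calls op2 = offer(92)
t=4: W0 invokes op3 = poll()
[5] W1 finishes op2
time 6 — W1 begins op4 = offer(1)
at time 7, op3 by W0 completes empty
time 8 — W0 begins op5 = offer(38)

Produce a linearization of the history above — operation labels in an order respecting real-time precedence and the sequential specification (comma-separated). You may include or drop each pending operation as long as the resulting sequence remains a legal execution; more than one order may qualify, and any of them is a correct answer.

step 1: op1 poll() → empty — queue <>
step 2: op3 poll() → empty — queue <>
step 3: op2 offer(92) — queue <92>

op1, op3, op2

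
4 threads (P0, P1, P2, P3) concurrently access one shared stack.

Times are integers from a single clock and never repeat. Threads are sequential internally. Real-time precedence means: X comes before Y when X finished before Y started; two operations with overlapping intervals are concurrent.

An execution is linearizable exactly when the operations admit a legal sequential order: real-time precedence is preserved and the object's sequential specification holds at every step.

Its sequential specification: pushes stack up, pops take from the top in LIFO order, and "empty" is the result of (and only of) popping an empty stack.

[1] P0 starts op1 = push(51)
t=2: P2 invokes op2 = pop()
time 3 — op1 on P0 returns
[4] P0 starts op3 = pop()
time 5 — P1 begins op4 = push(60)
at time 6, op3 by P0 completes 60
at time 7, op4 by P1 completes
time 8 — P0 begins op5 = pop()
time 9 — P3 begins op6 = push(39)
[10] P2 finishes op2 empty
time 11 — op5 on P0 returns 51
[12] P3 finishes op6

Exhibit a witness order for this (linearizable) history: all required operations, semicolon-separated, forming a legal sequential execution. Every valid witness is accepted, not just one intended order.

op1; op4; op3; op5; op2; op6

step 1: op1 push(51) — stack <51>
step 2: op4 push(60) — stack <51,60>
step 3: op3 pop() → 60 — stack <51>
step 4: op5 pop() → 51 — stack <>
step 5: op2 pop() → empty — stack <>
step 6: op6 push(39) — stack <39>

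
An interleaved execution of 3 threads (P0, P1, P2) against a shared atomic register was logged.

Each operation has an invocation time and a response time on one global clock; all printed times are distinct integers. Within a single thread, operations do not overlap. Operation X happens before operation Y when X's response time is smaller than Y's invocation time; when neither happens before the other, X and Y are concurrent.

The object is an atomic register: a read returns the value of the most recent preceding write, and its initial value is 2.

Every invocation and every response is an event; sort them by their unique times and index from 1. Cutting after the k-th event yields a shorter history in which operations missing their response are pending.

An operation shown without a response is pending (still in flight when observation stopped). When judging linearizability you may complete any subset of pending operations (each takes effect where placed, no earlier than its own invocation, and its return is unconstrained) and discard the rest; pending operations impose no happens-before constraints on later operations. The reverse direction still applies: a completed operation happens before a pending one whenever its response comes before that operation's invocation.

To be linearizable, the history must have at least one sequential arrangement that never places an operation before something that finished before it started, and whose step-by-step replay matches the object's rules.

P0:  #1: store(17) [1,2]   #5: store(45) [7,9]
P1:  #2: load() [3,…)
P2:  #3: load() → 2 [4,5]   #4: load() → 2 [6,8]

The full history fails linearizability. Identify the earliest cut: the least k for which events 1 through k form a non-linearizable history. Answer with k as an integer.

one valid order for events 1..4 is #1:
after step 1 (#1 store(17)): value 17
once event 5 joins (#3's response, time 5), exhaustive search finds no witness
every completion of the 1 pending operation (#2) was checked; none linearizes
e.g. #1, #3 (pending dropped): illegal at step 2, since #3 load() → 2 cannot apply there

5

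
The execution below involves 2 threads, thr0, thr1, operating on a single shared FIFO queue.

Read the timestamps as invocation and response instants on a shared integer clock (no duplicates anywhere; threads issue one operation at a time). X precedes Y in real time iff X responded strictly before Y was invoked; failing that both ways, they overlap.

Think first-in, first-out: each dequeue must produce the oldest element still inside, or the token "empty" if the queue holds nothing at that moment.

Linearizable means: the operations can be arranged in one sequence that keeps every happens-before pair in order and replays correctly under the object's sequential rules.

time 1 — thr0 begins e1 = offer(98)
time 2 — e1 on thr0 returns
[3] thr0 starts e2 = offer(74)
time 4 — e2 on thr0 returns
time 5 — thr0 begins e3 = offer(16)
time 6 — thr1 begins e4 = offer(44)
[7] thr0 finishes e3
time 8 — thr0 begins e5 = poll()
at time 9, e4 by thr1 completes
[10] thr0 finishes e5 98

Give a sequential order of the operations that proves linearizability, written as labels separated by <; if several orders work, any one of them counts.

after step 1 (e1 offer(98)): queue <98>
after step 2 (e2 offer(74)): queue <98,74>
after step 3 (e3 offer(16)): queue <98,74,16>
after step 4 (e4 offer(44)): queue <98,74,16,44>
after step 5 (e5 poll() → 98): queue <74,16,44>

e1 < e2 < e3 < e4 < e5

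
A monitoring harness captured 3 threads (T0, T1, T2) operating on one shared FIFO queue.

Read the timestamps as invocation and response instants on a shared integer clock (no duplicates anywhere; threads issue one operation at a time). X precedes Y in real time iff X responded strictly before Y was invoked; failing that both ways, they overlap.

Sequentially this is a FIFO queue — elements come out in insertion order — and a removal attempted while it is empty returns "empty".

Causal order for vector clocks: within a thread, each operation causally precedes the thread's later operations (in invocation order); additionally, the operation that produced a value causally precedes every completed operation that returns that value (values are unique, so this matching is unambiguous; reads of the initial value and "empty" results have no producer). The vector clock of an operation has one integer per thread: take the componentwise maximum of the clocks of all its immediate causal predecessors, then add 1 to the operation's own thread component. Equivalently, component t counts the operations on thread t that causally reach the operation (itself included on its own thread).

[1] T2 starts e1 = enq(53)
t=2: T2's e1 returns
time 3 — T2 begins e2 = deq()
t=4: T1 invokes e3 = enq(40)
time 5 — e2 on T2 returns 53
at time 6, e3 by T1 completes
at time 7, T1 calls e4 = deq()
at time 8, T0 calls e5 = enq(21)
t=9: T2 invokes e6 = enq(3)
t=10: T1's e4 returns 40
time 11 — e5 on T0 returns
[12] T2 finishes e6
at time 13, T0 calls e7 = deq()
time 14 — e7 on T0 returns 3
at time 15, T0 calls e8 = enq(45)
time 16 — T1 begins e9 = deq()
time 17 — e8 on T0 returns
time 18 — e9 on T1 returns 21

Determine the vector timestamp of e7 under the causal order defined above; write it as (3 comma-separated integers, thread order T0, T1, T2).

(2, 0, 3)

root op e1, invoked 1: fresh clock plus T2's own tick → (0, 0, 1)
root op e3, invoked 4: fresh clock plus T1's own tick → (0, 1, 0)
root op e5, invoked 8: fresh clock plus T0's own tick → (1, 0, 0)
merge at e2 (invoked 3): VC(e1)=(0, 0, 1), own-thread bump on T2 → (0, 0, 2)
merge at e4 (invoked 7): VC(e3)=(0, 1, 0), own-thread bump on T1 → (0, 2, 0)
merge at e6 (invoked 9): VC(e2)=(0, 0, 2), own-thread bump on T2 → (0, 0, 3)
merge at e9 (invoked 16): VC(e4)=(0, 2, 0), VC(e5)=(1, 0, 0), own-thread bump on T1 → (1, 3, 0)
merge at e7 (invoked 13): VC(e5)=(1, 0, 0), VC(e6)=(0, 0, 3), own-thread bump on T0 → (2, 0, 3)
merge at e8 (invoked 15): VC(e7)=(2, 0, 3), own-thread bump on T0 → (3, 0, 3)
target: VC(e7) = (2, 0, 3)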